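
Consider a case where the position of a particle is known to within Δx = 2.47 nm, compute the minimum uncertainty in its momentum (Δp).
2.135 × 10^-26 kg·m/s

Using the Heisenberg uncertainty principle:
ΔxΔp ≥ ℏ/2

The minimum uncertainty in momentum is:
Δp_min = ℏ/(2Δx)
Δp_min = (1.055e-34 J·s) / (2 × 2.470e-09 m)
Δp_min = 2.135e-26 kg·m/s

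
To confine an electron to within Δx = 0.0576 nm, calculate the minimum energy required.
2.871 eV

Localizing a particle requires giving it sufficient momentum uncertainty:

1. From uncertainty principle: Δp ≥ ℏ/(2Δx)
   Δp_min = (1.055e-34 J·s) / (2 × 5.760e-11 m)
   Δp_min = 9.154e-25 kg·m/s

2. This momentum uncertainty corresponds to kinetic energy:
   KE ≈ (Δp)²/(2m) = (9.154e-25)²/(2 × 9.109e-31 kg)
   KE = 4.600e-19 J = 2.871 eV

Tighter localization requires more energy.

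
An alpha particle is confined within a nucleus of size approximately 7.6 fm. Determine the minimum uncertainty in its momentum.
6.938 × 10^-21 kg·m/s

Using the Heisenberg uncertainty principle:
ΔxΔp ≥ ℏ/2

With Δx ≈ L = 7.600e-15 m (the confinement size):
Δp_min = ℏ/(2Δx)
Δp_min = (1.055e-34 J·s) / (2 × 7.600e-15 m)
Δp_min = 6.938e-21 kg·m/s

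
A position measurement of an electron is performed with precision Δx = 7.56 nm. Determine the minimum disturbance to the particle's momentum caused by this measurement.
6.975 × 10^-27 kg·m/s

The uncertainty principle implies that measuring position disturbs momentum:
ΔxΔp ≥ ℏ/2

When we measure position with precision Δx, we necessarily introduce a momentum uncertainty:
Δp ≥ ℏ/(2Δx)
Δp_min = (1.055e-34 J·s) / (2 × 7.560e-09 m)
Δp_min = 6.975e-27 kg·m/s

The more precisely we measure position, the greater the momentum disturbance.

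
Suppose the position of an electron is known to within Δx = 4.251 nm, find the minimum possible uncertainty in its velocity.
13.617 km/s

Using the Heisenberg uncertainty principle and Δp = mΔv:
ΔxΔp ≥ ℏ/2
Δx(mΔv) ≥ ℏ/2

The minimum uncertainty in velocity is:
Δv_min = ℏ/(2mΔx)
Δv_min = (1.055e-34 J·s) / (2 × 9.109e-31 kg × 4.251e-09 m)
Δv_min = 1.362e+04 m/s = 13.617 km/s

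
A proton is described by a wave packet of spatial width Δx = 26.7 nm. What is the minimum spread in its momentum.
1.975 × 10^-27 kg·m/s

For a wave packet, the spatial width Δx and momentum spread Δp are related by the uncertainty principle:
ΔxΔp ≥ ℏ/2

The minimum momentum spread is:
Δp_min = ℏ/(2Δx)
Δp_min = (1.055e-34 J·s) / (2 × 2.670e-08 m)
Δp_min = 1.975e-27 kg·m/s

A wave packet cannot have both a well-defined position and well-defined momentum.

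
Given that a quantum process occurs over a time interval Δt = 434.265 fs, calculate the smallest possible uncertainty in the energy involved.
757.846 μeV

Using the energy-time uncertainty principle:
ΔEΔt ≥ ℏ/2

The minimum uncertainty in energy is:
ΔE_min = ℏ/(2Δt)
ΔE_min = (1.055e-34 J·s) / (2 × 4.343e-13 s)
ΔE_min = 1.214e-22 J = 757.846 μeV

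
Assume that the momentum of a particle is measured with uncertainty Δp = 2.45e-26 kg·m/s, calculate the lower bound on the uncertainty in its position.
2.152 nm

Using the Heisenberg uncertainty principle:
ΔxΔp ≥ ℏ/2

The minimum uncertainty in position is:
Δx_min = ℏ/(2Δp)
Δx_min = (1.055e-34 J·s) / (2 × 2.450e-26 kg·m/s)
Δx_min = 2.152e-09 m = 2.152 nm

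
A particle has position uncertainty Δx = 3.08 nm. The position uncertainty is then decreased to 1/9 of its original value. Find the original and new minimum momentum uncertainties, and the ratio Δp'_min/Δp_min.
Original Δp_min = 1.712 × 10^-26 kg·m/s; new Δp'_min = 1.541 × 10^-25 kg·m/s; ratio Δp'_min/Δp_min = 9.

From the uncertainty principle ΔxΔp ≥ ℏ/2, the minimum momentum uncertainty is Δp_min = ℏ/(2Δx).

Original (Δx = 3.08 nm = 3.080e-09 m):
Δp_min = (1.055e-34 J·s)/(2 × 3.080e-09 m) = 1.712e-26 kg·m/s

When Δx → (1/9)Δx:
Δp'_min = ℏ/(2 × (1/9)Δx) = 9 × ℏ/(2Δx) = 9 × Δp_min
Δp'_min = 9 × 1.712e-26 kg·m/s = 1.541e-25 kg·m/s

Since Δp_min ∝ 1/Δx, when Δx is decreased to 1/9 of its original value, Δp_min increases to 9 times its original value.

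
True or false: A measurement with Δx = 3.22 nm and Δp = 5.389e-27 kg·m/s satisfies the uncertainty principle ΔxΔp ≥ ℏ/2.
No, it violates the uncertainty principle (impossible measurement).

Calculate the product ΔxΔp:
ΔxΔp = (3.220e-09 m) × (5.389e-27 kg·m/s)
ΔxΔp = 1.735e-35 J·s

Compare to the minimum allowed value ℏ/2:
ℏ/2 = 5.273e-35 J·s

Since ΔxΔp = 1.735e-35 J·s < 5.273e-35 J·s = ℏ/2,
the measurement violates the uncertainty principle.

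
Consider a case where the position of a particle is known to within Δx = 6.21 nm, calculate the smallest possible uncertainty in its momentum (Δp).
8.491 × 10^-27 kg·m/s

Using the Heisenberg uncertainty principle:
ΔxΔp ≥ ℏ/2

The minimum uncertainty in momentum is:
Δp_min = ℏ/(2Δx)
Δp_min = (1.055e-34 J·s) / (2 × 6.210e-09 m)
Δp_min = 8.491e-27 kg·m/s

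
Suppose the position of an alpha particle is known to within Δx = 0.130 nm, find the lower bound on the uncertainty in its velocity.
61.042 m/s

Using the Heisenberg uncertainty principle and Δp = mΔv:
ΔxΔp ≥ ℏ/2
Δx(mΔv) ≥ ℏ/2

The minimum uncertainty in velocity is:
Δv_min = ℏ/(2mΔx)
Δv_min = (1.055e-34 J·s) / (2 × 6.645e-27 kg × 1.300e-10 m)
Δv_min = 6.104e+01 m/s = 61.042 m/s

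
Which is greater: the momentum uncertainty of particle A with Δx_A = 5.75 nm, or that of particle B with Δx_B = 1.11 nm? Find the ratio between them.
Particle B has the larger minimum momentum uncertainty, by a factor of 5.18.

For each particle, the minimum momentum uncertainty is Δp_min = ℏ/(2Δx):

Particle A: Δp_A = ℏ/(2×5.750e-09 m) = 9.170e-27 kg·m/s
Particle B: Δp_B = ℏ/(2×1.110e-09 m) = 4.750e-26 kg·m/s

Ratio: Δp_B/Δp_A = 5.18

Since Δp_min ∝ 1/Δx, the particle with smaller position uncertainty (B) has larger momentum uncertainty.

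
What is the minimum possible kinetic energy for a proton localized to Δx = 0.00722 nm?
99.513 meV

Localizing a particle requires giving it sufficient momentum uncertainty:

1. From uncertainty principle: Δp ≥ ℏ/(2Δx)
   Δp_min = (1.055e-34 J·s) / (2 × 7.220e-12 m)
   Δp_min = 7.303e-24 kg·m/s

2. This momentum uncertainty corresponds to kinetic energy:
   KE ≈ (Δp)²/(2m) = (7.303e-24)²/(2 × 1.673e-27 kg)
   KE = 1.594e-20 J = 99.513 meV

Tighter localization requires more energy.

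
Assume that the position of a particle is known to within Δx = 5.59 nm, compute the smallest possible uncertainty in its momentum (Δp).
9.433 × 10^-27 kg·m/s

Using the Heisenberg uncertainty principle:
ΔxΔp ≥ ℏ/2

The minimum uncertainty in momentum is:
Δp_min = ℏ/(2Δx)
Δp_min = (1.055e-34 J·s) / (2 × 5.590e-09 m)
Δp_min = 9.433e-27 kg·m/s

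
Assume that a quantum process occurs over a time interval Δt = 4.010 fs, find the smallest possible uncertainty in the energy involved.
82.071 meV

Using the energy-time uncertainty principle:
ΔEΔt ≥ ℏ/2

The minimum uncertainty in energy is:
ΔE_min = ℏ/(2Δt)
ΔE_min = (1.055e-34 J·s) / (2 × 4.010e-15 s)
ΔE_min = 1.315e-20 J = 82.071 meV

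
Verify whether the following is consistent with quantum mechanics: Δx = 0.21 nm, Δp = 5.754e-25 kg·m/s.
Yes, it satisfies the uncertainty principle.

Calculate the product ΔxΔp:
ΔxΔp = (2.100e-10 m) × (5.754e-25 kg·m/s)
ΔxΔp = 1.208e-34 J·s

Compare to the minimum allowed value ℏ/2:
ℏ/2 = 5.273e-35 J·s

Since ΔxΔp = 1.208e-34 J·s ≥ 5.273e-35 J·s = ℏ/2,
the measurement satisfies the uncertainty principle.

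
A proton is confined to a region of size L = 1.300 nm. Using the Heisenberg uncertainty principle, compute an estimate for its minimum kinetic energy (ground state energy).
3.069 μeV

Using the uncertainty principle to estimate ground state energy:

1. The position uncertainty is approximately the confinement size:
   Δx ≈ L = 1.300e-09 m

2. From ΔxΔp ≥ ℏ/2, the minimum momentum uncertainty is:
   Δp ≈ ℏ/(2L) = 4.056e-26 kg·m/s

3. The kinetic energy is approximately:
   KE ≈ (Δp)²/(2m) = (4.056e-26)²/(2 × 1.673e-27 kg)
   KE ≈ 4.918e-25 J = 3.069 μeV

This is an order-of-magnitude estimate of the ground state energy.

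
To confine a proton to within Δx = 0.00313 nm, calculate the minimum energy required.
529.499 meV

Localizing a particle requires giving it sufficient momentum uncertainty:

1. From uncertainty principle: Δp ≥ ℏ/(2Δx)
   Δp_min = (1.055e-34 J·s) / (2 × 3.130e-12 m)
   Δp_min = 1.685e-23 kg·m/s

2. This momentum uncertainty corresponds to kinetic energy:
   KE ≈ (Δp)²/(2m) = (1.685e-23)²/(2 × 1.673e-27 kg)
   KE = 8.484e-20 J = 529.499 meV

Tighter localization requires more energy.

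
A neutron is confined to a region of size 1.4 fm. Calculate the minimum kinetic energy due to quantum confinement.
2.643 MeV

Using the uncertainty principle:

1. Position uncertainty: Δx ≈ 1.400e-15 m
2. Minimum momentum uncertainty: Δp = ℏ/(2Δx) = 3.766e-20 kg·m/s
3. Minimum kinetic energy:
   KE = (Δp)²/(2m) = (3.766e-20)²/(2 × 1.675e-27 kg)
   KE = 4.235e-13 J = 2.643 MeV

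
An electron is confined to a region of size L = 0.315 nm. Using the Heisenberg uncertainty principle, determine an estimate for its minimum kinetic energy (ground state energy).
95.994 meV

Using the uncertainty principle to estimate ground state energy:

1. The position uncertainty is approximately the confinement size:
   Δx ≈ L = 3.150e-10 m

2. From ΔxΔp ≥ ℏ/2, the minimum momentum uncertainty is:
   Δp ≈ ℏ/(2L) = 1.674e-25 kg·m/s

3. The kinetic energy is approximately:
   KE ≈ (Δp)²/(2m) = (1.674e-25)²/(2 × 9.109e-31 kg)
   KE ≈ 1.538e-20 J = 95.994 meV

This is an order-of-magnitude estimate of the ground state energy.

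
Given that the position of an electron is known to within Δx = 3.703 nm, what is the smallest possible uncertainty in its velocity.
15.632 km/s

Using the Heisenberg uncertainty principle and Δp = mΔv:
ΔxΔp ≥ ℏ/2
Δx(mΔv) ≥ ℏ/2

The minimum uncertainty in velocity is:
Δv_min = ℏ/(2mΔx)
Δv_min = (1.055e-34 J·s) / (2 × 9.109e-31 kg × 3.703e-09 m)
Δv_min = 1.563e+04 m/s = 15.632 km/s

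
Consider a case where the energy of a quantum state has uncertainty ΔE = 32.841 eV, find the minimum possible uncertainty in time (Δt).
10.021 as

Using the energy-time uncertainty principle:
ΔEΔt ≥ ℏ/2

The minimum uncertainty in time is:
Δt_min = ℏ/(2ΔE)
Δt_min = (1.055e-34 J·s) / (2 × 5.262e-18 J)
Δt_min = 1.002e-17 s = 10.021 as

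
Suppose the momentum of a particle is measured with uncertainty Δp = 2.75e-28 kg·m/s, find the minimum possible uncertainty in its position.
191.740 nm

Using the Heisenberg uncertainty principle:
ΔxΔp ≥ ℏ/2

The minimum uncertainty in position is:
Δx_min = ℏ/(2Δp)
Δx_min = (1.055e-34 J·s) / (2 × 2.750e-28 kg·m/s)
Δx_min = 1.917e-07 m = 191.740 nm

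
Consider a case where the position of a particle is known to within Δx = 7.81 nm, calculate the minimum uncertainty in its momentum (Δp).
6.751 × 10^-27 kg·m/s

Using the Heisenberg uncertainty principle:
ΔxΔp ≥ ℏ/2

The minimum uncertainty in momentum is:
Δp_min = ℏ/(2Δx)
Δp_min = (1.055e-34 J·s) / (2 × 7.810e-09 m)
Δp_min = 6.751e-27 kg·m/s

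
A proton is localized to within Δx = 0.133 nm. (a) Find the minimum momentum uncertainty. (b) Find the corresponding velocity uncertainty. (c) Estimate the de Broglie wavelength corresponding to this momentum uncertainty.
(a) Δp_min = 3.965 × 10^-25 kg·m/s
(b) Δv_min = 237.026 m/s
(c) λ_dB = 1.671 nm

Step-by-step:

(a) From the uncertainty principle:
Δp_min = ℏ/(2Δx) = (1.055e-34 J·s)/(2 × 1.330e-10 m) = 3.965e-25 kg·m/s

(b) The velocity uncertainty:
Δv = Δp/m = (3.965e-25 kg·m/s)/(1.673e-27 kg) = 2.370e+02 m/s = 237.026 m/s

(c) The de Broglie wavelength for this momentum:
λ = h/p = (6.626e-34 J·s)/(3.965e-25 kg·m/s) = 1.671e-09 m = 1.671 nm

Note: The de Broglie wavelength is comparable to the localization size, as expected from wave-particle duality.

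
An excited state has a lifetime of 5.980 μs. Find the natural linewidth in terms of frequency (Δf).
13.307 kHz

Using the energy-time uncertainty principle and E = hf:
ΔEΔt ≥ ℏ/2
hΔf·Δt ≥ ℏ/2

The minimum frequency uncertainty is:
Δf = ℏ/(2hτ) = 1/(4πτ)
Δf = 1/(4π × 5.980e-06 s)
Δf = 1.331e+04 Hz = 13.307 kHz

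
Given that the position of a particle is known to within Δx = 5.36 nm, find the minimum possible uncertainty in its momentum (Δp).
9.837 × 10^-27 kg·m/s

Using the Heisenberg uncertainty principle:
ΔxΔp ≥ ℏ/2

The minimum uncertainty in momentum is:
Δp_min = ℏ/(2Δx)
Δp_min = (1.055e-34 J·s) / (2 × 5.360e-09 m)
Δp_min = 9.837e-27 kg·m/s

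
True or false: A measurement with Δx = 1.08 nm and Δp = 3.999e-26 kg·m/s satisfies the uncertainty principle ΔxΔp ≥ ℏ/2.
No, it violates the uncertainty principle (impossible measurement).

Calculate the product ΔxΔp:
ΔxΔp = (1.080e-09 m) × (3.999e-26 kg·m/s)
ΔxΔp = 4.319e-35 J·s

Compare to the minimum allowed value ℏ/2:
ℏ/2 = 5.273e-35 J·s

Since ΔxΔp = 4.319e-35 J·s < 5.273e-35 J·s = ℏ/2,
the measurement violates the uncertainty principle.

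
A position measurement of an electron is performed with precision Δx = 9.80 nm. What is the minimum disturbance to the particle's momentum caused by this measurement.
5.380 × 10^-27 kg·m/s

The uncertainty principle implies that measuring position disturbs momentum:
ΔxΔp ≥ ℏ/2

When we measure position with precision Δx, we necessarily introduce a momentum uncertainty:
Δp ≥ ℏ/(2Δx)
Δp_min = (1.055e-34 J·s) / (2 × 9.800e-09 m)
Δp_min = 5.380e-27 kg·m/s

The more precisely we measure position, the greater the momentum disturbance.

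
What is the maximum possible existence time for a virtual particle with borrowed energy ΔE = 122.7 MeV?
2.682 ys

Using the energy-time uncertainty principle:
ΔEΔt ≥ ℏ/2

For a virtual particle borrowing energy ΔE, the maximum lifetime is:
Δt_max = ℏ/(2ΔE)

Converting energy:
ΔE = 122.7 MeV = 1.966e-11 J

Δt_max = (1.055e-34 J·s) / (2 × 1.966e-11 J)
Δt_max = 2.682e-24 s = 2.682 ys

Virtual particles with higher borrowed energy exist for shorter times.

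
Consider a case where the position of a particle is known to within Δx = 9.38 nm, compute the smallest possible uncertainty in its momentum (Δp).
5.621 × 10^-27 kg·m/s

Using the Heisenberg uncertainty principle:
ΔxΔp ≥ ℏ/2

The minimum uncertainty in momentum is:
Δp_min = ℏ/(2Δx)
Δp_min = (1.055e-34 J·s) / (2 × 9.380e-09 m)
Δp_min = 5.621e-27 kg·m/s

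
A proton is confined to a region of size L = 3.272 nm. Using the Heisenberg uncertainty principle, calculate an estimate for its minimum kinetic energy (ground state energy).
484.538 neV

Using the uncertainty principle to estimate ground state energy:

1. The position uncertainty is approximately the confinement size:
   Δx ≈ L = 3.272e-09 m

2. From ΔxΔp ≥ ℏ/2, the minimum momentum uncertainty is:
   Δp ≈ ℏ/(2L) = 1.612e-26 kg·m/s

3. The kinetic energy is approximately:
   KE ≈ (Δp)²/(2m) = (1.612e-26)²/(2 × 1.673e-27 kg)
   KE ≈ 7.763e-26 J = 484.538 neV

This is an order-of-magnitude estimate of the ground state energy.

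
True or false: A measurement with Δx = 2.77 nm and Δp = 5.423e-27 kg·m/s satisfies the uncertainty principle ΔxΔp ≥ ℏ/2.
No, it violates the uncertainty principle (impossible measurement).

Calculate the product ΔxΔp:
ΔxΔp = (2.770e-09 m) × (5.423e-27 kg·m/s)
ΔxΔp = 1.502e-35 J·s

Compare to the minimum allowed value ℏ/2:
ℏ/2 = 5.273e-35 J·s

Since ΔxΔp = 1.502e-35 J·s < 5.273e-35 J·s = ℏ/2,
the measurement violates the uncertainty principle.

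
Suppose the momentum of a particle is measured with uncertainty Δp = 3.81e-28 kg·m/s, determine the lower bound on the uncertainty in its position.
138.395 nm

Using the Heisenberg uncertainty principle:
ΔxΔp ≥ ℏ/2

The minimum uncertainty in position is:
Δx_min = ℏ/(2Δp)
Δx_min = (1.055e-34 J·s) / (2 × 3.810e-28 kg·m/s)
Δx_min = 1.384e-07 m = 138.395 nm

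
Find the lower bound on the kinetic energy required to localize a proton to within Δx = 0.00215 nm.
1.122 eV

Localizing a particle requires giving it sufficient momentum uncertainty:

1. From uncertainty principle: Δp ≥ ℏ/(2Δx)
   Δp_min = (1.055e-34 J·s) / (2 × 2.150e-12 m)
   Δp_min = 2.452e-23 kg·m/s

2. This momentum uncertainty corresponds to kinetic energy:
   KE ≈ (Δp)²/(2m) = (2.452e-23)²/(2 × 1.673e-27 kg)
   KE = 1.798e-19 J = 1.122 eV

Tighter localization requires more energy.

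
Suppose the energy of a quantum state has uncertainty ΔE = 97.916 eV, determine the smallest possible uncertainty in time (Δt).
3.361 as

Using the energy-time uncertainty principle:
ΔEΔt ≥ ℏ/2

The minimum uncertainty in time is:
Δt_min = ℏ/(2ΔE)
Δt_min = (1.055e-34 J·s) / (2 × 1.569e-17 J)
Δt_min = 3.361e-18 s = 3.361 as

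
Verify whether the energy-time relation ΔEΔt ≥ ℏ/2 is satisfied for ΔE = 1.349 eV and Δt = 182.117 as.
No, it violates the uncertainty relation.

Calculate the product ΔEΔt:
ΔE = 1.349 eV = 2.161e-19 J
ΔEΔt = (2.161e-19 J) × (1.821e-16 s)
ΔEΔt = 3.936e-35 J·s

Compare to the minimum allowed value ℏ/2:
ℏ/2 = 5.273e-35 J·s

Since ΔEΔt = 3.936e-35 J·s < 5.273e-35 J·s = ℏ/2,
this violates the uncertainty relation.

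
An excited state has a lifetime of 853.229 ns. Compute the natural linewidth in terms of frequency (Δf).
93.266 kHz

Using the energy-time uncertainty principle and E = hf:
ΔEΔt ≥ ℏ/2
hΔf·Δt ≥ ℏ/2

The minimum frequency uncertainty is:
Δf = ℏ/(2hτ) = 1/(4πτ)
Δf = 1/(4π × 8.532e-07 s)
Δf = 9.327e+04 Hz = 93.266 kHz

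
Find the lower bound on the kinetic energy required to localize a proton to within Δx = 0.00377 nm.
364.982 meV

Localizing a particle requires giving it sufficient momentum uncertainty:

1. From uncertainty principle: Δp ≥ ℏ/(2Δx)
   Δp_min = (1.055e-34 J·s) / (2 × 3.770e-12 m)
   Δp_min = 1.399e-23 kg·m/s

2. This momentum uncertainty corresponds to kinetic energy:
   KE ≈ (Δp)²/(2m) = (1.399e-23)²/(2 × 1.673e-27 kg)
   KE = 5.848e-20 J = 364.982 meV

Tighter localization requires more energy.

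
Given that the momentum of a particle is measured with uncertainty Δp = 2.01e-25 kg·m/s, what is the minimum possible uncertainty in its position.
262.331 pm

Using the Heisenberg uncertainty principle:
ΔxΔp ≥ ℏ/2

The minimum uncertainty in position is:
Δx_min = ℏ/(2Δp)
Δx_min = (1.055e-34 J·s) / (2 × 2.010e-25 kg·m/s)
Δx_min = 2.623e-10 m = 262.331 pm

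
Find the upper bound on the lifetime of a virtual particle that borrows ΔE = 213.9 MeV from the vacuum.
1.539 ys

Using the energy-time uncertainty principle:
ΔEΔt ≥ ℏ/2

For a virtual particle borrowing energy ΔE, the maximum lifetime is:
Δt_max = ℏ/(2ΔE)

Converting energy:
ΔE = 213.9 MeV = 3.427e-11 J

Δt_max = (1.055e-34 J·s) / (2 × 3.427e-11 J)
Δt_max = 1.539e-24 s = 1.539 ys

Virtual particles with higher borrowed energy exist for shorter times.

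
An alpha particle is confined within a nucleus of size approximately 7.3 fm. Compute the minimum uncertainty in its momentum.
7.223 × 10^-21 kg·m/s

Using the Heisenberg uncertainty principle:
ΔxΔp ≥ ℏ/2

With Δx ≈ L = 7.300e-15 m (the confinement size):
Δp_min = ℏ/(2Δx)
Δp_min = (1.055e-34 J·s) / (2 × 7.300e-15 m)
Δp_min = 7.223e-21 kg·m/s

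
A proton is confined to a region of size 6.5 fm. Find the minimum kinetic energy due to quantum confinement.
122.780 keV

Using the uncertainty principle:

1. Position uncertainty: Δx ≈ 6.500e-15 m
2. Minimum momentum uncertainty: Δp = ℏ/(2Δx) = 8.112e-21 kg·m/s
3. Minimum kinetic energy:
   KE = (Δp)²/(2m) = (8.112e-21)²/(2 × 1.673e-27 kg)
   KE = 1.967e-14 J = 122.780 keV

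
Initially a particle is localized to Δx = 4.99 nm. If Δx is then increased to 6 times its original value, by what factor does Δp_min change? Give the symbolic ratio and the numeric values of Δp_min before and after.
Original Δp_min = 1.057 × 10^-26 kg·m/s; new Δp'_min = 1.761 × 10^-27 kg·m/s; ratio Δp'_min/Δp_min = 1/6.

From the uncertainty principle ΔxΔp ≥ ℏ/2, the minimum momentum uncertainty is Δp_min = ℏ/(2Δx).

Original (Δx = 4.99 nm = 4.990e-09 m):
Δp_min = (1.055e-34 J·s)/(2 × 4.990e-09 m) = 1.057e-26 kg·m/s

When Δx → 6Δx:
Δp'_min = ℏ/(2 × 6Δx) = (1/6) × ℏ/(2Δx) = (1/6) × Δp_min
Δp'_min = 1/6 × 1.057e-26 kg·m/s = 1.761e-27 kg·m/s

Since Δp_min ∝ 1/Δx, when Δx is increased to 6 times its original value, Δp_min decreases to 1/6 of its original value.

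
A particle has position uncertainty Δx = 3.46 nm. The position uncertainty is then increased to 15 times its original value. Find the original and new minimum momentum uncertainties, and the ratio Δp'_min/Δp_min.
Original Δp_min = 1.524 × 10^-26 kg·m/s; new Δp'_min = 1.016 × 10^-27 kg·m/s; ratio Δp'_min/Δp_min = 1/15.

From the uncertainty principle ΔxΔp ≥ ℏ/2, the minimum momentum uncertainty is Δp_min = ℏ/(2Δx).

Original (Δx = 3.46 nm = 3.460e-09 m):
Δp_min = (1.055e-34 J·s)/(2 × 3.460e-09 m) = 1.524e-26 kg·m/s

When Δx → 15Δx:
Δp'_min = ℏ/(2 × 15Δx) = (1/15) × ℏ/(2Δx) = (1/15) × Δp_min
Δp'_min = 1/15 × 1.524e-26 kg·m/s = 1.016e-27 kg·m/s

Since Δp_min ∝ 1/Δx, when Δx is increased to 15 times its original value, Δp_min decreases to 1/15 of its original value.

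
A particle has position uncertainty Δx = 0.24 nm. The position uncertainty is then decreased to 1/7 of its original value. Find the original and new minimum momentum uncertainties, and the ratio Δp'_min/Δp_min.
Original Δp_min = 2.197 × 10^-25 kg·m/s; new Δp'_min = 1.538 × 10^-24 kg·m/s; ratio Δp'_min/Δp_min = 7.

From the uncertainty principle ΔxΔp ≥ ℏ/2, the minimum momentum uncertainty is Δp_min = ℏ/(2Δx).

Original (Δx = 0.24 nm = 2.400e-10 m):
Δp_min = (1.055e-34 J·s)/(2 × 2.400e-10 m) = 2.197e-25 kg·m/s

When Δx → (1/7)Δx:
Δp'_min = ℏ/(2 × (1/7)Δx) = 7 × ℏ/(2Δx) = 7 × Δp_min
Δp'_min = 7 × 2.197e-25 kg·m/s = 1.538e-24 kg·m/s

Since Δp_min ∝ 1/Δx, when Δx is decreased to 1/7 of its original value, Δp_min increases to 7 times its original value.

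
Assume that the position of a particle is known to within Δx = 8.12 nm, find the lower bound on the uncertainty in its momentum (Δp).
6.494 × 10^-27 kg·m/s

Using the Heisenberg uncertainty principle:
ΔxΔp ≥ ℏ/2

The minimum uncertainty in momentum is:
Δp_min = ℏ/(2Δx)
Δp_min = (1.055e-34 J·s) / (2 × 8.120e-09 m)
Δp_min = 6.494e-27 kg·m/s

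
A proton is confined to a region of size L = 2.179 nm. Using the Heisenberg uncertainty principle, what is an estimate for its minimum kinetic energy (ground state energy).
1.093 μeV

Using the uncertainty principle to estimate ground state energy:

1. The position uncertainty is approximately the confinement size:
   Δx ≈ L = 2.179e-09 m

2. From ΔxΔp ≥ ℏ/2, the minimum momentum uncertainty is:
   Δp ≈ ℏ/(2L) = 2.420e-26 kg·m/s

3. The kinetic energy is approximately:
   KE ≈ (Δp)²/(2m) = (2.420e-26)²/(2 × 1.673e-27 kg)
   KE ≈ 1.750e-25 J = 1.093 μeV

This is an order-of-magnitude estimate of the ground state energy.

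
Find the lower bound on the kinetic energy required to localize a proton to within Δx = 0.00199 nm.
1.310 eV

Localizing a particle requires giving it sufficient momentum uncertainty:

1. From uncertainty principle: Δp ≥ ℏ/(2Δx)
   Δp_min = (1.055e-34 J·s) / (2 × 1.990e-12 m)
   Δp_min = 2.650e-23 kg·m/s

2. This momentum uncertainty corresponds to kinetic energy:
   KE ≈ (Δp)²/(2m) = (2.650e-23)²/(2 × 1.673e-27 kg)
   KE = 2.099e-19 J = 1.310 eV

Tighter localization requires more energy.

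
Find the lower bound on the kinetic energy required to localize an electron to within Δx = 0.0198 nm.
24.296 eV

Localizing a particle requires giving it sufficient momentum uncertainty:

1. From uncertainty principle: Δp ≥ ℏ/(2Δx)
   Δp_min = (1.055e-34 J·s) / (2 × 1.980e-11 m)
   Δp_min = 2.663e-24 kg·m/s

2. This momentum uncertainty corresponds to kinetic energy:
   KE ≈ (Δp)²/(2m) = (2.663e-24)²/(2 × 9.109e-31 kg)
   KE = 3.893e-18 J = 24.296 eV

Tighter localization requires more energy.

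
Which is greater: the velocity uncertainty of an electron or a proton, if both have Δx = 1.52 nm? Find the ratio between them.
The electron has the larger minimum velocity uncertainty, by a ratio of 1836.2.

For both particles, Δp_min = ℏ/(2Δx) = 3.469e-26 kg·m/s (same for both).

The velocity uncertainty is Δv = Δp/m:
- electron: Δv = 3.469e-26 / 9.109e-31 = 3.808e+04 m/s = 38.081 km/s
- proton: Δv = 3.469e-26 / 1.673e-27 = 2.074e+01 m/s = 20.740 m/s

Ratio: 3.808e+04 / 2.074e+01 = 1836.2

The lighter particle has larger velocity uncertainty because Δv ∝ 1/m.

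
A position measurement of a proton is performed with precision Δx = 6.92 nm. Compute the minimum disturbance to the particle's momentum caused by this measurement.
7.620 × 10^-27 kg·m/s

The uncertainty principle implies that measuring position disturbs momentum:
ΔxΔp ≥ ℏ/2

When we measure position with precision Δx, we necessarily introduce a momentum uncertainty:
Δp ≥ ℏ/(2Δx)
Δp_min = (1.055e-34 J·s) / (2 × 6.920e-09 m)
Δp_min = 7.620e-27 kg·m/s

The more precisely we measure position, the greater the momentum disturbance.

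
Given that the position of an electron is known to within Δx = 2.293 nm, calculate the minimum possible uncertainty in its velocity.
25.244 km/s

Using the Heisenberg uncertainty principle and Δp = mΔv:
ΔxΔp ≥ ℏ/2
Δx(mΔv) ≥ ℏ/2

The minimum uncertainty in velocity is:
Δv_min = ℏ/(2mΔx)
Δv_min = (1.055e-34 J·s) / (2 × 9.109e-31 kg × 2.293e-09 m)
Δv_min = 2.524e+04 m/s = 25.244 km/s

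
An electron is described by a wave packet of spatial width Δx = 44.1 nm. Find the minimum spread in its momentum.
1.196 × 10^-27 kg·m/s

For a wave packet, the spatial width Δx and momentum spread Δp are related by the uncertainty principle:
ΔxΔp ≥ ℏ/2

The minimum momentum spread is:
Δp_min = ℏ/(2Δx)
Δp_min = (1.055e-34 J·s) / (2 × 4.410e-08 m)
Δp_min = 1.196e-27 kg·m/s

A wave packet cannot have both a well-defined position and well-defined momentum.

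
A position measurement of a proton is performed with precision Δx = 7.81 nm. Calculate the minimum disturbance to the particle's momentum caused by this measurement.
6.751 × 10^-27 kg·m/s

The uncertainty principle implies that measuring position disturbs momentum:
ΔxΔp ≥ ℏ/2

When we measure position with precision Δx, we necessarily introduce a momentum uncertainty:
Δp ≥ ℏ/(2Δx)
Δp_min = (1.055e-34 J·s) / (2 × 7.810e-09 m)
Δp_min = 6.751e-27 kg·m/s

The more precisely we measure position, the greater the momentum disturbance.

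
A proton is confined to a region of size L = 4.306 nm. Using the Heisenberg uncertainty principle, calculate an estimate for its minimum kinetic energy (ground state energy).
279.773 neV

Using the uncertainty principle to estimate ground state energy:

1. The position uncertainty is approximately the confinement size:
   Δx ≈ L = 4.306e-09 m

2. From ΔxΔp ≥ ℏ/2, the minimum momentum uncertainty is:
   Δp ≈ ℏ/(2L) = 1.225e-26 kg·m/s

3. The kinetic energy is approximately:
   KE ≈ (Δp)²/(2m) = (1.225e-26)²/(2 × 1.673e-27 kg)
   KE ≈ 4.482e-26 J = 279.773 neV

This is an order-of-magnitude estimate of the ground state energy.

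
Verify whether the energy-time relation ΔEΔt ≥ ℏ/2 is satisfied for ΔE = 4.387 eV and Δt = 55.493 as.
No, it violates the uncertainty relation.

Calculate the product ΔEΔt:
ΔE = 4.387 eV = 7.029e-19 J
ΔEΔt = (7.029e-19 J) × (5.549e-17 s)
ΔEΔt = 3.900e-35 J·s

Compare to the minimum allowed value ℏ/2:
ℏ/2 = 5.273e-35 J·s

Since ΔEΔt = 3.900e-35 J·s < 5.273e-35 J·s = ℏ/2,
this violates the uncertainty relation.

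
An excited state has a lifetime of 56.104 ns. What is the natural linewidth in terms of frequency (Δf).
1.418 MHz

Using the energy-time uncertainty principle and E = hf:
ΔEΔt ≥ ℏ/2
hΔf·Δt ≥ ℏ/2

The minimum frequency uncertainty is:
Δf = ℏ/(2hτ) = 1/(4πτ)
Δf = 1/(4π × 5.610e-08 s)
Δf = 1.418e+06 Hz = 1.418 MHz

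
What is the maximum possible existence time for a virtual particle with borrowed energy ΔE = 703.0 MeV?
4.681 × 10^-25 s

Using the energy-time uncertainty principle:
ΔEΔt ≥ ℏ/2

For a virtual particle borrowing energy ΔE, the maximum lifetime is:
Δt_max = ℏ/(2ΔE)

Converting energy:
ΔE = 703.0 MeV = 1.126e-10 J

Δt_max = (1.055e-34 J·s) / (2 × 1.126e-10 J)
Δt_max = 4.681e-25 s = 4.681 × 10^-25 s

Virtual particles with higher borrowed energy exist for shorter times.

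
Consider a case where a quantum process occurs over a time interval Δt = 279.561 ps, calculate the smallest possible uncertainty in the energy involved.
1.177 μeV

Using the energy-time uncertainty principle:
ΔEΔt ≥ ℏ/2

The minimum uncertainty in energy is:
ΔE_min = ℏ/(2Δt)
ΔE_min = (1.055e-34 J·s) / (2 × 2.796e-10 s)
ΔE_min = 1.886e-25 J = 1.177 μeV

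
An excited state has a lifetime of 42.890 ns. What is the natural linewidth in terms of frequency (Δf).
1.855 MHz

Using the energy-time uncertainty principle and E = hf:
ΔEΔt ≥ ℏ/2
hΔf·Δt ≥ ℏ/2

The minimum frequency uncertainty is:
Δf = ℏ/(2hτ) = 1/(4πτ)
Δf = 1/(4π × 4.289e-08 s)
Δf = 1.855e+06 Hz = 1.855 MHz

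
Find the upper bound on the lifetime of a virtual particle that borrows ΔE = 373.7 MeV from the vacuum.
8.807 × 10^-25 s

Using the energy-time uncertainty principle:
ΔEΔt ≥ ℏ/2

For a virtual particle borrowing energy ΔE, the maximum lifetime is:
Δt_max = ℏ/(2ΔE)

Converting energy:
ΔE = 373.7 MeV = 5.987e-11 J

Δt_max = (1.055e-34 J·s) / (2 × 5.987e-11 J)
Δt_max = 8.807e-25 s = 8.807 × 10^-25 s

Virtual particles with higher borrowed energy exist for shorter times.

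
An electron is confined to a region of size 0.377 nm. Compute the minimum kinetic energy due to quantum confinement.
67.016 meV

Using the uncertainty principle:

1. Position uncertainty: Δx ≈ 3.770e-10 m
2. Minimum momentum uncertainty: Δp = ℏ/(2Δx) = 1.399e-25 kg·m/s
3. Minimum kinetic energy:
   KE = (Δp)²/(2m) = (1.399e-25)²/(2 × 9.109e-31 kg)
   KE = 1.074e-20 J = 67.016 meV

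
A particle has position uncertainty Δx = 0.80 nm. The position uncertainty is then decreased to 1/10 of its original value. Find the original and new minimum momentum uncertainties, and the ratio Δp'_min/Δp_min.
Original Δp_min = 6.591 × 10^-26 kg·m/s; new Δp'_min = 6.591 × 10^-25 kg·m/s; ratio Δp'_min/Δp_min = 10.

From the uncertainty principle ΔxΔp ≥ ℏ/2, the minimum momentum uncertainty is Δp_min = ℏ/(2Δx).

Original (Δx = 0.80 nm = 8.000e-10 m):
Δp_min = (1.055e-34 J·s)/(2 × 8.000e-10 m) = 6.591e-26 kg·m/s

When Δx → (1/10)Δx:
Δp'_min = ℏ/(2 × (1/10)Δx) = 10 × ℏ/(2Δx) = 10 × Δp_min
Δp'_min = 10 × 6.591e-26 kg·m/s = 6.591e-25 kg·m/s

Since Δp_min ∝ 1/Δx, when Δx is decreased to 1/10 of its original value, Δp_min increases to 10 times its original value.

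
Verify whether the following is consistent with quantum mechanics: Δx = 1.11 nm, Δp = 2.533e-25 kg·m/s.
Yes, it satisfies the uncertainty principle.

Calculate the product ΔxΔp:
ΔxΔp = (1.110e-09 m) × (2.533e-25 kg·m/s)
ΔxΔp = 2.812e-34 J·s

Compare to the minimum allowed value ℏ/2:
ℏ/2 = 5.273e-35 J·s

Since ΔxΔp = 2.812e-34 J·s ≥ 5.273e-35 J·s = ℏ/2,
the measurement satisfies the uncertainty principle.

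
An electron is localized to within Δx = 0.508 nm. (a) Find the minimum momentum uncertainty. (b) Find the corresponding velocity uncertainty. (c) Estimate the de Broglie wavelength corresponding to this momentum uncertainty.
(a) Δp_min = 1.038 × 10^-25 kg·m/s
(b) Δv_min = 113.945 km/s
(c) λ_dB = 6.384 nm

Step-by-step:

(a) From the uncertainty principle:
Δp_min = ℏ/(2Δx) = (1.055e-34 J·s)/(2 × 5.080e-10 m) = 1.038e-25 kg·m/s

(b) The velocity uncertainty:
Δv = Δp/m = (1.038e-25 kg·m/s)/(9.109e-31 kg) = 1.139e+05 m/s = 113.945 km/s

(c) The de Broglie wavelength for this momentum:
λ = h/p = (6.626e-34 J·s)/(1.038e-25 kg·m/s) = 6.384e-09 m = 6.384 nm

Note: The de Broglie wavelength is comparable to the localization size, as expected from wave-particle duality.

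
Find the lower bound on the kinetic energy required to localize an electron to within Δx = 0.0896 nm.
1.186 eV

Localizing a particle requires giving it sufficient momentum uncertainty:

1. From uncertainty principle: Δp ≥ ℏ/(2Δx)
   Δp_min = (1.055e-34 J·s) / (2 × 8.960e-11 m)
   Δp_min = 5.885e-25 kg·m/s

2. This momentum uncertainty corresponds to kinetic energy:
   KE ≈ (Δp)²/(2m) = (5.885e-25)²/(2 × 9.109e-31 kg)
   KE = 1.901e-19 J = 1.186 eV

Tighter localization requires more energy.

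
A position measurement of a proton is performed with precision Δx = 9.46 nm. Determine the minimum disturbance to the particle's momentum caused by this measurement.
5.574 × 10^-27 kg·m/s

The uncertainty principle implies that measuring position disturbs momentum:
ΔxΔp ≥ ℏ/2

When we measure position with precision Δx, we necessarily introduce a momentum uncertainty:
Δp ≥ ℏ/(2Δx)
Δp_min = (1.055e-34 J·s) / (2 × 9.460e-09 m)
Δp_min = 5.574e-27 kg·m/s

The more precisely we measure position, the greater the momentum disturbance.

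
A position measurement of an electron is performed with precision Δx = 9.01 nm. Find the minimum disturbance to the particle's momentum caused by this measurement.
5.852 × 10^-27 kg·m/s

The uncertainty principle implies that measuring position disturbs momentum:
ΔxΔp ≥ ℏ/2

When we measure position with precision Δx, we necessarily introduce a momentum uncertainty:
Δp ≥ ℏ/(2Δx)
Δp_min = (1.055e-34 J·s) / (2 × 9.010e-09 m)
Δp_min = 5.852e-27 kg·m/s

The more precisely we measure position, the greater the momentum disturbance.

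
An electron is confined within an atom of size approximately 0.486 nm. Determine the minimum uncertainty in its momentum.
1.085 × 10^-25 kg·m/s

Using the Heisenberg uncertainty principle:
ΔxΔp ≥ ℏ/2

With Δx ≈ L = 4.860e-10 m (the confinement size):
Δp_min = ℏ/(2Δx)
Δp_min = (1.055e-34 J·s) / (2 × 4.860e-10 m)
Δp_min = 1.085e-25 kg·m/s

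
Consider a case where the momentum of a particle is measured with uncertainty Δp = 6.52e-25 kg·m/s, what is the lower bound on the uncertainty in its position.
80.872 pm

Using the Heisenberg uncertainty principle:
ΔxΔp ≥ ℏ/2

The minimum uncertainty in position is:
Δx_min = ℏ/(2Δp)
Δx_min = (1.055e-34 J·s) / (2 × 6.520e-25 kg·m/s)
Δx_min = 8.087e-11 m = 80.872 pm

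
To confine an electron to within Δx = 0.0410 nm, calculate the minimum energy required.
5.666 eV

Localizing a particle requires giving it sufficient momentum uncertainty:

1. From uncertainty principle: Δp ≥ ℏ/(2Δx)
   Δp_min = (1.055e-34 J·s) / (2 × 4.100e-11 m)
   Δp_min = 1.286e-24 kg·m/s

2. This momentum uncertainty corresponds to kinetic energy:
   KE ≈ (Δp)²/(2m) = (1.286e-24)²/(2 × 9.109e-31 kg)
   KE = 9.078e-19 J = 5.666 eV

Tighter localization requires more energy.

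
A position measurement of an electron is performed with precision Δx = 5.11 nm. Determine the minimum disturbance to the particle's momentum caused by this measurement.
1.032 × 10^-26 kg·m/s

The uncertainty principle implies that measuring position disturbs momentum:
ΔxΔp ≥ ℏ/2

When we measure position with precision Δx, we necessarily introduce a momentum uncertainty:
Δp ≥ ℏ/(2Δx)
Δp_min = (1.055e-34 J·s) / (2 × 5.110e-09 m)
Δp_min = 1.032e-26 kg·m/s

The more precisely we measure position, the greater the momentum disturbance.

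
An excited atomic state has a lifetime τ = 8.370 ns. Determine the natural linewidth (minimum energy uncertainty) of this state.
39.320 neV

Using the energy-time uncertainty principle:
ΔEΔt ≥ ℏ/2

The lifetime τ represents the time uncertainty Δt.
The natural linewidth (minimum energy uncertainty) is:

ΔE = ℏ/(2τ)
ΔE = (1.055e-34 J·s) / (2 × 8.370e-09 s)
ΔE = 6.300e-27 J = 39.320 neV

This natural linewidth limits the precision of spectroscopic measurements.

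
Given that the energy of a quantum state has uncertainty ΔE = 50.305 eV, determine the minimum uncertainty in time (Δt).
6.542 as

Using the energy-time uncertainty principle:
ΔEΔt ≥ ℏ/2

The minimum uncertainty in time is:
Δt_min = ℏ/(2ΔE)
Δt_min = (1.055e-34 J·s) / (2 × 8.060e-18 J)
Δt_min = 6.542e-18 s = 6.542 as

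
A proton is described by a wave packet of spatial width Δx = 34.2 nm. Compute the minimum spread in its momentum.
1.542 × 10^-27 kg·m/s

For a wave packet, the spatial width Δx and momentum spread Δp are related by the uncertainty principle:
ΔxΔp ≥ ℏ/2

The minimum momentum spread is:
Δp_min = ℏ/(2Δx)
Δp_min = (1.055e-34 J·s) / (2 × 3.420e-08 m)
Δp_min = 1.542e-27 kg·m/s

A wave packet cannot have both a well-defined position and well-defined momentum.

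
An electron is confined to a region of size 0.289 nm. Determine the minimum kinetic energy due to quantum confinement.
114.043 meV

Using the uncertainty principle:

1. Position uncertainty: Δx ≈ 2.890e-10 m
2. Minimum momentum uncertainty: Δp = ℏ/(2Δx) = 1.825e-25 kg·m/s
3. Minimum kinetic energy:
   KE = (Δp)²/(2m) = (1.825e-25)²/(2 × 9.109e-31 kg)
   KE = 1.827e-20 J = 114.043 meV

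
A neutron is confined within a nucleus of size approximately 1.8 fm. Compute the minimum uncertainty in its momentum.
2.929 × 10^-20 kg·m/s

Using the Heisenberg uncertainty principle:
ΔxΔp ≥ ℏ/2

With Δx ≈ L = 1.800e-15 m (the confinement size):
Δp_min = ℏ/(2Δx)
Δp_min = (1.055e-34 J·s) / (2 × 1.800e-15 m)
Δp_min = 2.929e-20 kg·m/s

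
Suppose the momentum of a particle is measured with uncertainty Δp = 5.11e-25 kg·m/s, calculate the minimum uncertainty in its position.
103.187 pm

Using the Heisenberg uncertainty principle:
ΔxΔp ≥ ℏ/2

The minimum uncertainty in position is:
Δx_min = ℏ/(2Δp)
Δx_min = (1.055e-34 J·s) / (2 × 5.110e-25 kg·m/s)
Δx_min = 1.032e-10 m = 103.187 pm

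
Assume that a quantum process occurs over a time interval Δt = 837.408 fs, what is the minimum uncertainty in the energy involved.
393.006 μeV

Using the energy-time uncertainty principle:
ΔEΔt ≥ ℏ/2

The minimum uncertainty in energy is:
ΔE_min = ℏ/(2Δt)
ΔE_min = (1.055e-34 J·s) / (2 × 8.374e-13 s)
ΔE_min = 6.297e-23 J = 393.006 μeV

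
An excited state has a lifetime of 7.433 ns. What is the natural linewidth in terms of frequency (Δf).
10.706 MHz

Using the energy-time uncertainty principle and E = hf:
ΔEΔt ≥ ℏ/2
hΔf·Δt ≥ ℏ/2

The minimum frequency uncertainty is:
Δf = ℏ/(2hτ) = 1/(4πτ)
Δf = 1/(4π × 7.433e-09 s)
Δf = 1.071e+07 Hz = 10.706 MHz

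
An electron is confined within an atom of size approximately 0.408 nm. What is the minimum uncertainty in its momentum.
1.292 × 10^-25 kg·m/s

Using the Heisenberg uncertainty principle:
ΔxΔp ≥ ℏ/2

With Δx ≈ L = 4.080e-10 m (the confinement size):
Δp_min = ℏ/(2Δx)
Δp_min = (1.055e-34 J·s) / (2 × 4.080e-10 m)
Δp_min = 1.292e-25 kg·m/s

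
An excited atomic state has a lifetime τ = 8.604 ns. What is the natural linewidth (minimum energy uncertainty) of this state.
38.250 neV

Using the energy-time uncertainty principle:
ΔEΔt ≥ ℏ/2

The lifetime τ represents the time uncertainty Δt.
The natural linewidth (minimum energy uncertainty) is:

ΔE = ℏ/(2τ)
ΔE = (1.055e-34 J·s) / (2 × 8.604e-09 s)
ΔE = 6.128e-27 J = 38.250 neV

This natural linewidth limits the precision of spectroscopic measurements.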